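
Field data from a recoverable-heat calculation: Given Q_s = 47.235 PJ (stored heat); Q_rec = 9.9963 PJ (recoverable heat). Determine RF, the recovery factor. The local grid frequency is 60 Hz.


RF = Q_rec / Q_s
RF = 9.9963 / 47.235
RF = 0.21163


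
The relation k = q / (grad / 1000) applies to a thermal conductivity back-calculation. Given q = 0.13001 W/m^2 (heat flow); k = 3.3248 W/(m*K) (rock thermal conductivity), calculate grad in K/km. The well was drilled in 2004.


grad = q / k * 1000
grad = 0.13001 / 3.3248 * 1000
grad = 39.10310 deg C/km
Convert: 39.10310 deg C/km * 1.0 = 39.103 K/km
grad = 39.103 K/km


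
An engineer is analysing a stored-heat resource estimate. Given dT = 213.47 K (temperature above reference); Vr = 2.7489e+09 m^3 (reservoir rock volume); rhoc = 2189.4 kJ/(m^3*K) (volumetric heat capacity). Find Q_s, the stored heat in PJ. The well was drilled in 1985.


Q_s = Vr * rhoc * dT / 1e12
Q_s = 2.7489e+09 * 2189.4 * 213.47 / 1e12
Q_s = 1284.8 PJ


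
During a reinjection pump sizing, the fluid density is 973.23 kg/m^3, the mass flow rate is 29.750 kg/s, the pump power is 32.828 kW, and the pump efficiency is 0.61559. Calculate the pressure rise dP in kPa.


dP = P_pump * rho * eta / mdot
dP = 32.828 * 973.23 * 0.61559 / 29.750
dP = 661.10 kPa


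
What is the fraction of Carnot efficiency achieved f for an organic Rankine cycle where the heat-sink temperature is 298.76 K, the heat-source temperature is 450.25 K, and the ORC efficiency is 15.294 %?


f = (eta_orc/100) / (1 - Tc/Th)
f = (15.294/100) / (1 - 298.76/450.25)
f = 0.45456


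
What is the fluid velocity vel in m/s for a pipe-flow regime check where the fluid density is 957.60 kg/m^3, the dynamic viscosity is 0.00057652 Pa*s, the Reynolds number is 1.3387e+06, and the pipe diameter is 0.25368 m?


vel = Re * mu / (rho * D)
vel = 1.3387e+06 * 0.00057652 / (957.60 * 0.25368)
vel = 3.1771 m/s


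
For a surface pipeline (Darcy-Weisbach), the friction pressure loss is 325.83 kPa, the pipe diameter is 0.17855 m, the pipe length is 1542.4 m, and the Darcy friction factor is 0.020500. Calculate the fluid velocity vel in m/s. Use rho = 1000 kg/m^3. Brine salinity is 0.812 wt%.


vel = sqrt(dP*1000*2*D / (f*L*rho))
vel = sqrt(325.83*1000*2*0.17855 / (0.020500*1542.4*1000))
vel = 1.9183 m/s


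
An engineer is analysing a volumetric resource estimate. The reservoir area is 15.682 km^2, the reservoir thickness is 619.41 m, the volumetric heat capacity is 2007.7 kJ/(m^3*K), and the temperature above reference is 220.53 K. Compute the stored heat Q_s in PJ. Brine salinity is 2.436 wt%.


Step 1: Vr = A*1e6*hr = 15.682*1e6*619.41 = 9.713588e+09 m^3
Step 2: Q_s = Vr*rhoc*dT/1e12 = 9.713588e+09*2007.7*220.53/1e12 = 4300.8 PJ
Q_s = 4300.8 PJ


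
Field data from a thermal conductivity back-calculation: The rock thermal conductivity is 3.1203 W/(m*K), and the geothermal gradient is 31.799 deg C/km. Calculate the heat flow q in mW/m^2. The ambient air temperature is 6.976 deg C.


q = k * grad / 1000
q = 3.1203 * 31.799 / 1000
q = 0.09922242 W/m^2
Convert: 0.09922242 W/m^2 * 1000.0 = 99.222 mW/m^2
q = 99.222 mW/m^2


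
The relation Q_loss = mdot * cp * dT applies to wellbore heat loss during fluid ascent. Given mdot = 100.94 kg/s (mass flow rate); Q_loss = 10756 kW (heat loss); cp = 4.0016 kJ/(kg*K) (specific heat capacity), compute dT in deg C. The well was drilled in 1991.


dT = Q_loss / (mdot * cp)
dT = 10756 / (100.94 * 4.0016)
dT = 26.62894 K
Convert (temperature difference, 1 K = 1 deg C): 26.62894 K = 26.62894 deg C
dT = 26.629 deg C


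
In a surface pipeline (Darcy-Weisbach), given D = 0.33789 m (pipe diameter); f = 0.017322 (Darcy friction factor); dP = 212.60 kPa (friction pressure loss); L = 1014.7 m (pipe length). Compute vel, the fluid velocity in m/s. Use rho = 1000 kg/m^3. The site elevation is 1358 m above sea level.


vel = sqrt(dP*1000*2*D / (f*L*rho))
vel = sqrt(212.60*1000*2*0.33789 / (0.017322*1014.7*1000))
vel = 2.8590 m/s


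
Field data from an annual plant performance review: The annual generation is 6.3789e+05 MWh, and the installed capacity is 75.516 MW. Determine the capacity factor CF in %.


CF = E_a / (cap * 8760) * 100
CF = 6.3789e+05 / (75.516 * 8760) * 100
CF = 96.428 %


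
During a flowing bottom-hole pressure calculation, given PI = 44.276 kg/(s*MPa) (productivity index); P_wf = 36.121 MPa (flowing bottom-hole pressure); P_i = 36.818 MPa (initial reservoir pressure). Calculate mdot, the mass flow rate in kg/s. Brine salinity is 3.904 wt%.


mdot = (P_i - P_wf) * PI
mdot = (36.818 - 36.121) * 44.276
mdot = 30.860 kg/s


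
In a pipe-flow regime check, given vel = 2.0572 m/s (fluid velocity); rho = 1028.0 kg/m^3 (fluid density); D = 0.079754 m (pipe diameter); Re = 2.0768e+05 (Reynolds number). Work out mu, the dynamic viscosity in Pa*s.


mu = rho * vel * D / Re
mu = 1028.0 * 2.0572 * 0.079754 / 2.0768e+05
mu = 0.00081213 Pa*s


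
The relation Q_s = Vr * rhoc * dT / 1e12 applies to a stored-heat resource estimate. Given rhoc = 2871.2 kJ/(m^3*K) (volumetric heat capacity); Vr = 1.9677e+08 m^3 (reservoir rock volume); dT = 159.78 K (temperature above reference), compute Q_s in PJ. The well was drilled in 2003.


Q_s = Vr * rhoc * dT / 1e12
Q_s = 1.9677e+08 * 2871.2 * 159.78 / 1e12
Q_s = 90.270 PJ


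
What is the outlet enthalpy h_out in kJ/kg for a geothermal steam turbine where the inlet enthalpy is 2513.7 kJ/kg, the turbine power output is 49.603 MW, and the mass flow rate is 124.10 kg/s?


h_out = h_in - P * 1000 / mdot
h_out = 2513.7 - 49.603 * 1000 / 124.10
h_out = 2114.0 kJ/kg


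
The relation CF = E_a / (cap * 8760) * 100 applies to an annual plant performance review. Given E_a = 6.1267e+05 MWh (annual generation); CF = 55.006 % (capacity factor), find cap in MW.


cap = E_a / (CF/100 * 8760)
cap = 6.1267e+05 / (55.006/100 * 8760)
cap = 127.15 MW


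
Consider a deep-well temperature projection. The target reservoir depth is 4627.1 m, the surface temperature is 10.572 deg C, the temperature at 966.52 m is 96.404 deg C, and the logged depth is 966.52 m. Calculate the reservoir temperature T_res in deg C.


Step 1: grad = (T_d1 - T_surf)/d1 * 1000 = (96.404 - 10.572)/966.52 * 1000 = 88.80520 deg C/km
Step 2: T_res = T_surf + grad*d2/1000 = 10.572 + 88.80520*4627.1/1000 = 421.48 deg C
T_res = 421.48 deg C


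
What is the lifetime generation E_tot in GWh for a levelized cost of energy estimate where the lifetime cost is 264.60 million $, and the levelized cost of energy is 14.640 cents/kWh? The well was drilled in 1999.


E_tot = C_tot / LCOE * 100
E_tot = 264.60 / 14.640 * 100
E_tot = 1807.4 GWh


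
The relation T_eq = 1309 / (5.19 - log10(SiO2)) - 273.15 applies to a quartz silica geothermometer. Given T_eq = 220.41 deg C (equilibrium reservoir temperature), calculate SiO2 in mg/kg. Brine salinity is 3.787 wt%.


SiO2 = 10^(5.19 - 1309/(T_eq + 273.15))
SiO2 = 10^(5.19 - 1309/(220.41 + 273.15))
SiO2 = 345.02 mg/kg


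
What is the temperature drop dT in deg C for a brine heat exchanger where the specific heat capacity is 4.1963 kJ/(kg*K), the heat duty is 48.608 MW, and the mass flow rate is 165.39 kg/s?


dT = Q * 1000 / (mdot * cp)
dT = 48.608 * 1000 / (165.39 * 4.1963)
dT = 70.03772 K
Convert (temperature difference, 1 K = 1 deg C): 70.03772 K = 70.03772 deg C
dT = 70.038 deg C


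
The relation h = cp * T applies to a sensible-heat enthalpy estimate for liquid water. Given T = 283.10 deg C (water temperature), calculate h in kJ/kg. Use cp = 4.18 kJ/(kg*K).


h = cp * T
h = 4.18 * 283.10
h = 1183.4 kJ/kg


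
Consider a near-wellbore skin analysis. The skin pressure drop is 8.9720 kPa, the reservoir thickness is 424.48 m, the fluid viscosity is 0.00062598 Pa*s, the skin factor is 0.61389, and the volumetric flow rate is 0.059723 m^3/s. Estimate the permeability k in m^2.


k = S*q*mu / (2*pi*dP_s*1000*hr)
k = 0.61389*0.059723*0.00062598 / (2*pi*8.9720*1000*424.48)
k = 9.5911e-13 m^2


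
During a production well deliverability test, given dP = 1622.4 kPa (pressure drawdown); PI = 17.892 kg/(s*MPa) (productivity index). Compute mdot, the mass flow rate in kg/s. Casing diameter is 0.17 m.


mdot = PI * dP / 1000
mdot = 17.892 * 1622.4 / 1000
mdot = 29.028 kg/s


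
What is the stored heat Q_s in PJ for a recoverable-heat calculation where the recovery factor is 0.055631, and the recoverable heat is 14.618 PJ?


Q_s = Q_rec / RF
Q_s = 14.618 / 0.055631
Q_s = 262.77 PJ


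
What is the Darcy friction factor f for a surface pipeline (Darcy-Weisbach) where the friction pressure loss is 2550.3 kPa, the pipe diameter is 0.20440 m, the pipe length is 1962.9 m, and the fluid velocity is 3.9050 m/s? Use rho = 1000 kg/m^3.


f = dP*1000 / ((L/D)*(rho*vel^2/2))
f = 2550.3*1000 / ((1962.9/0.20440)*(1000*3.9050^2/2))
f = 0.034831


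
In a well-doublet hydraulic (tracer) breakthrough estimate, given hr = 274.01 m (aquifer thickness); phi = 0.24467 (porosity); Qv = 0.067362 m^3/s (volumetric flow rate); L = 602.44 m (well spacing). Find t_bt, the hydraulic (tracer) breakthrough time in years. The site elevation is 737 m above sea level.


t_bt = pi * hr * phi * L^2 / (3 * Qv) / (365.25*86400)
t_bt = pi * 274.01 * 0.24467 * 602.44^2 / (3 * 0.067362) / (365.25*86400)
t_bt = 11.986 years


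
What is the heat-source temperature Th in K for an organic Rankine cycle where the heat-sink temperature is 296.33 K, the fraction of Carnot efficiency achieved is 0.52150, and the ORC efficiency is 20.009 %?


Th = Tc / (1 - (eta_orc/100)/f)
Th = 296.33 / (1 - (20.009/100)/0.52150)
Th = 480.81 K


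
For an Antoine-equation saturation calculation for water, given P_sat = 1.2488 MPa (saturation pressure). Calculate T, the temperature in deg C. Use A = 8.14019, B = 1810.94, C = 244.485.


T = B / (A - log10(P_sat * 760 / 0.101325)) - C
T = 1810.94 / (8.14019 - log10(1.2488 * 760 / 0.101325)) - 244.485
T = 189.94 deg C


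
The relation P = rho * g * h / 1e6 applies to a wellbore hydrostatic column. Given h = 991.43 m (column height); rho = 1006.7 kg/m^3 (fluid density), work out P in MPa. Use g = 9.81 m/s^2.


P = rho * g * h / 1e6
P = 1006.7 * 9.81 * 991.43 / 1e6
P = 9.7911 MPa


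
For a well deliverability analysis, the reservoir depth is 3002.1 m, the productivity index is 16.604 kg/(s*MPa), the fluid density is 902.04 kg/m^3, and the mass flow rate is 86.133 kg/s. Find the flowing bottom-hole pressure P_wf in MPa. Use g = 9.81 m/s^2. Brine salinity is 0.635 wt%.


Step 1: P_i = rho*g*h/1e6 = 902.04*9.81*3002.1/1e6 = 26.56562 MPa
Step 2: P_wf = P_i - mdot/PI = 26.56562 - 86.133/16.604 = 21.378 MPa
P_wf = 21.378 MPa


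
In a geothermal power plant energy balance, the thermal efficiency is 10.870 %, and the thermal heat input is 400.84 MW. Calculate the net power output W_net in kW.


W_net = eta / 100 * Q_in
W_net = 10.870 / 100 * 400.84
W_net = 43.57131 MW
Convert: 43.57131 MW * 1000.0 = 43571 kW
W_net = 43571 kW


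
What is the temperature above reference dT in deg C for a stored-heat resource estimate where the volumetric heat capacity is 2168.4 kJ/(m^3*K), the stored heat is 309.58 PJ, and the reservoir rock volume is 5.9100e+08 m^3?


dT = Q_s * 1e12 / (Vr * rhoc)
dT = 309.58 * 1e12 / (5.9100e+08 * 2168.4)
dT = 241.5717 K
Convert (temperature difference, 1 K = 1 deg C): 241.5717 K = 241.5717 deg C
dT = 241.57 deg C


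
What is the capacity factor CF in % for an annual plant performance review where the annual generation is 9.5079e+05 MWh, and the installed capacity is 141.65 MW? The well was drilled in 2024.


CF = E_a / (cap * 8760) * 100
CF = 9.5079e+05 / (141.65 * 8760) * 100
CF = 76.624 %


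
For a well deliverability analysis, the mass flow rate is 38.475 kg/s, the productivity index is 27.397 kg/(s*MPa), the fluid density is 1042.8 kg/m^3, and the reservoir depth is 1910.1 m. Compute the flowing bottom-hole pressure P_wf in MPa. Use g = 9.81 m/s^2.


Step 1: P_i = rho*g*h/1e6 = 1042.8*9.81*1910.1/1e6 = 19.54007 MPa
Step 2: P_wf = P_i - mdot/PI = 19.54007 - 38.475/27.397 = 18.136 MPa
P_wf = 18.136 MPa


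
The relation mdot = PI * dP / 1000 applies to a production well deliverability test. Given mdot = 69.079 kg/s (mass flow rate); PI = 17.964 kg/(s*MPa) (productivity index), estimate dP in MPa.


dP = mdot * 1000 / PI
dP = 69.079 * 1000 / 17.964
dP = 3845.413 kPa
Convert: 3845.413 kPa * 0.001 = 3.8454 MPa
dP = 3.8454 MPa


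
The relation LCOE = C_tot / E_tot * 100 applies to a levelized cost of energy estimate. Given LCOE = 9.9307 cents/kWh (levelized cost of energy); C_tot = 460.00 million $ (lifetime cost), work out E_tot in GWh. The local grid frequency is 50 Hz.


E_tot = C_tot / LCOE * 100
E_tot = 460.00 / 9.9307 * 100
E_tot = 4632.1 GWh


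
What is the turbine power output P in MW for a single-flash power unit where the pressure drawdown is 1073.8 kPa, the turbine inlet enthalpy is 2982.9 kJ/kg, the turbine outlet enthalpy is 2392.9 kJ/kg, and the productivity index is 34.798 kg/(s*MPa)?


Step 1: mdot = PI * dP / 1000 = 34.798 * 1073.8 / 1000 = 37.36609 kg/s
Step 2: P = mdot*(h_in - h_out)/1000 = 37.36609*(2982.9 - 2392.9)/1000 = 22.046 MW
P = 22.046 MW


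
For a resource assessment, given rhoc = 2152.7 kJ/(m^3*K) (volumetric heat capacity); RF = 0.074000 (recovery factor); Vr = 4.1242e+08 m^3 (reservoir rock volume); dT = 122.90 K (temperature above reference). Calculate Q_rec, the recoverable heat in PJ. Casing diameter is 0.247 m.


Step 1: Q_s = Vr*rhoc*dT/1e12 = 4.1242e+08*2152.7*122.9/1e12 = 109.1127 PJ
Step 2: Q_rec = Q_s * RF = 109.1127 * 0.074 = 8.0743 PJ
Q_rec = 8.0743 PJ


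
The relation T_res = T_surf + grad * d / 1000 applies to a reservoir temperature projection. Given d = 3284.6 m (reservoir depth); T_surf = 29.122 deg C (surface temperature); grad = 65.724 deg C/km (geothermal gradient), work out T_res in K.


T_res = T_surf + grad * d / 1000
T_res = 29.122 + 65.724 * 3284.6 / 1000
T_res = 244.9991 deg C
Convert to K: 244.9991 + 273.15 = 518.15 K
T_res = 518.15 K


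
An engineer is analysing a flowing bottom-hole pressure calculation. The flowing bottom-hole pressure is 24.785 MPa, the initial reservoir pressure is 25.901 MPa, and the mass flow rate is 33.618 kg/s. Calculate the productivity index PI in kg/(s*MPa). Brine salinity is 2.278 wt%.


PI = mdot / (P_i - P_wf)
PI = 33.618 / (25.901 - 24.785)
PI = 30.124 kg/(s*MPa)


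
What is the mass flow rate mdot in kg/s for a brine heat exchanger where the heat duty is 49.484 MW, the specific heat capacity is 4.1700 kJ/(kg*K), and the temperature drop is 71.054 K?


mdot = Q * 1000 / (cp * dT)
mdot = 49.484 * 1000 / (4.1700 * 71.054)
mdot = 167.01 kg/s


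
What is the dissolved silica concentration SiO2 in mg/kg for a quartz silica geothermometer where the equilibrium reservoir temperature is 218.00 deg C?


SiO2 = 10^(5.19 - 1309/(T_eq + 273.15))
SiO2 = 10^(5.19 - 1309/(218.00 + 273.15))
SiO2 = 334.83 mg/kg


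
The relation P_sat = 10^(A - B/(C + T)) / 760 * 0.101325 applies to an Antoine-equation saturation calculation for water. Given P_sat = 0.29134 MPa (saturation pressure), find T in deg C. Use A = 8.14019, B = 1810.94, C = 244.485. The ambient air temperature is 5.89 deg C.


T = B / (A - log10(P_sat * 760 / 0.101325)) - C
T = 1810.94 / (8.14019 - log10(0.29134 * 760 / 0.101325)) - 244.485
T = 132.74 deg C


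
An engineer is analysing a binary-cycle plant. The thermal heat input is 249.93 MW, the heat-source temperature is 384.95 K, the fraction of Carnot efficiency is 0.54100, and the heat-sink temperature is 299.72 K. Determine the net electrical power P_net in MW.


Step 1: eta = (1 - Tc/Th)*f = (1 - 299.72/384.95)*0.541 = 0.1197803
Step 2: P_net = eta * Q_in = 0.1197803 * 249.93 = 29.937 MW
P_net = 29.937 MW


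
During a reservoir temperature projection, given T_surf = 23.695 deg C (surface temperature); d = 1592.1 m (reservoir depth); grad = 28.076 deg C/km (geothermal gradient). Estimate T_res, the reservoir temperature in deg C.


T_res = T_surf + grad * d / 1000
T_res = 23.695 + 28.076 * 1592.1 / 1000
T_res = 68.395 deg C


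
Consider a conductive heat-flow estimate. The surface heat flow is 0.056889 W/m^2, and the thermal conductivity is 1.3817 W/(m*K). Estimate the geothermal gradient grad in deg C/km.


grad = q * 1000 / k
grad = 0.056889 * 1000 / 1.3817
grad = 41.173 deg C/km


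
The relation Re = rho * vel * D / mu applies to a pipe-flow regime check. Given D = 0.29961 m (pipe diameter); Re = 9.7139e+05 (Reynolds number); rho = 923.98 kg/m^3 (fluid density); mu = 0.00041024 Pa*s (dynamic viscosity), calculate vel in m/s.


vel = Re * mu / (rho * D)
vel = 9.7139e+05 * 0.00041024 / (923.98 * 0.29961)
vel = 1.4395 m/s


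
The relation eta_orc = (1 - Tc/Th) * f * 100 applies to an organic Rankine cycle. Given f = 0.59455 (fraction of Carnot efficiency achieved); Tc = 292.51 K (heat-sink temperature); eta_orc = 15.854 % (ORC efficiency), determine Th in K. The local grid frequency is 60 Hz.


Th = Tc / (1 - (eta_orc/100)/f)
Th = 292.51 / (1 - (15.854/100)/0.59455)
Th = 398.87 K


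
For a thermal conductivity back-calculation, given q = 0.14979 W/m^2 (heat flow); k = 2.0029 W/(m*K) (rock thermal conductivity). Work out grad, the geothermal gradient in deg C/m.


grad = q / k * 1000
grad = 0.14979 / 2.0029 * 1000
grad = 74.78656 deg C/km
Convert: 74.78656 deg C/km * 0.001 = 0.074787 deg C/m
grad = 0.074787 deg C/m


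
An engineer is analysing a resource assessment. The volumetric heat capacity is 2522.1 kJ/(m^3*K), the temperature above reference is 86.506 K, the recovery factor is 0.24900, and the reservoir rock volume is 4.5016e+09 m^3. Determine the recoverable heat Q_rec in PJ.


Step 1: Q_s = Vr*rhoc*dT/1e12 = 4.5016e+09*2522.1*86.506/1e12 = 982.1446 PJ
Step 2: Q_rec = Q_s * RF = 982.1446 * 0.249 = 244.55 PJ
Q_rec = 244.55 PJ


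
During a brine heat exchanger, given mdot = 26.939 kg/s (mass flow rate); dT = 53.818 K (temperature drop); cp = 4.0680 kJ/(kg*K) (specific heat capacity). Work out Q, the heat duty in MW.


Q = mdot * cp * dT / 1000
Q = 26.939 * 4.0680 * 53.818 / 1000
Q = 5.8978 MW


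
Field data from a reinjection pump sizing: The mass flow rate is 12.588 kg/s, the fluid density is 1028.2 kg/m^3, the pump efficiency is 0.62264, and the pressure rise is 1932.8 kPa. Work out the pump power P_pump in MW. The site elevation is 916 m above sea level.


P_pump = mdot * dP / (rho * eta)
P_pump = 12.588 * 1932.8 / (1028.2 * 0.62264)
P_pump = 38.00398 kW
Convert: 38.00398 kW * 0.001 = 0.038004 MW
P_pump = 0.038004 MW


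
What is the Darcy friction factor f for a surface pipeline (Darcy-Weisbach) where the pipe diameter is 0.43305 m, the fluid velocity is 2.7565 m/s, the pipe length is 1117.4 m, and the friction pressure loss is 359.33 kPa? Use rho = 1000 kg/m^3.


f = dP*1000 / ((L/D)*(rho*vel^2/2))
f = 359.33*1000 / ((1117.4/0.43305)*(1000*2.7565^2/2))
f = 0.036655


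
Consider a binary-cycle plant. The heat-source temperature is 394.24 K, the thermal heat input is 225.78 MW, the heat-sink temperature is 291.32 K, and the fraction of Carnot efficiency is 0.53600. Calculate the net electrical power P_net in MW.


Step 1: eta = (1 - Tc/Th)*f = (1 - 291.32/394.24)*0.536 = 0.1399278
Step 2: P_net = eta * Q_in = 0.1399278 * 225.78 = 31.593 MW
P_net = 31.593 MW


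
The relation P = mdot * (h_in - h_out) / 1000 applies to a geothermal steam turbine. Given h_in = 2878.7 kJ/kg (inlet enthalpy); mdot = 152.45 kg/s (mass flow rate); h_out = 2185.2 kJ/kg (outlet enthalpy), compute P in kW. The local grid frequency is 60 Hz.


P = mdot * (h_in - h_out) / 1000
P = 152.45 * (2878.7 - 2185.2) / 1000
P = 105.7241 MW
Convert: 105.7241 MW * 1000.0 = 1.0572e+05 kW
P = 1.0572e+05 kW


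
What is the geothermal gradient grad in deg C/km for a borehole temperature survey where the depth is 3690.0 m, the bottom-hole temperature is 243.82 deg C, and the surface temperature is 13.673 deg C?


grad = (T_d - T_surf) / d * 1000
grad = (243.82 - 13.673) / 3690.0 * 1000
grad = 62.370 deg C/km


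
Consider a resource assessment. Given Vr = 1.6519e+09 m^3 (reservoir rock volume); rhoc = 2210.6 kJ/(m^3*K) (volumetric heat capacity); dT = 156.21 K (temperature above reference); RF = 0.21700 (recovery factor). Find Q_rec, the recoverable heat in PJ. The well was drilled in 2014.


Step 1: Q_s = Vr*rhoc*dT/1e12 = 1.6519e+09*2210.6*156.21/1e12 = 570.4305 PJ
Step 2: Q_rec = Q_s * RF = 570.4305 * 0.217 = 123.78 PJ
Q_rec = 123.78 PJ


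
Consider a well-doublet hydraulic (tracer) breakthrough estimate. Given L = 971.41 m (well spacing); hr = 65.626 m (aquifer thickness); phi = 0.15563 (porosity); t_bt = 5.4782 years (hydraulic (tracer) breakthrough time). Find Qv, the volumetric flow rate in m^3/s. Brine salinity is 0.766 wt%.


Qv = pi*hr*phi*L^2 / (3*t_bt*365.25*86400)
Qv = pi*65.626*0.15563*971.41^2 / (3*5.4782*365.25*86400)
Qv = 0.058380 m^3/s


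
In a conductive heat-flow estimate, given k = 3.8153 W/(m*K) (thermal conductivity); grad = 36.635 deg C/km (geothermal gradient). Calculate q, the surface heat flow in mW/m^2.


q = k * grad / 1000
q = 3.8153 * 36.635 / 1000
q = 0.1397735 W/m^2
Convert: 0.1397735 W/m^2 * 1000.0 = 139.77 mW/m^2
q = 139.77 mW/m^2


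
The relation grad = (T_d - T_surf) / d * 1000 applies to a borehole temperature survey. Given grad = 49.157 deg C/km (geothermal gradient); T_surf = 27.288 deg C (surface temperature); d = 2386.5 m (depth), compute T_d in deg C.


T_d = T_surf + grad * d / 1000
T_d = 27.288 + 49.157 * 2386.5 / 1000
T_d = 144.60 deg C


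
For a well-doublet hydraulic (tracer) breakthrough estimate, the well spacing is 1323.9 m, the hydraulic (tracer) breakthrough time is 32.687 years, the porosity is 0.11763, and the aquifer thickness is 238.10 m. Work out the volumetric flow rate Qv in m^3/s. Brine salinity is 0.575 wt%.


Qv = pi*hr*phi*L^2 / (3*t_bt*365.25*86400)
Qv = pi*238.10*0.11763*1323.9^2 / (3*32.687*365.25*86400)
Qv = 0.049835 m^3/s


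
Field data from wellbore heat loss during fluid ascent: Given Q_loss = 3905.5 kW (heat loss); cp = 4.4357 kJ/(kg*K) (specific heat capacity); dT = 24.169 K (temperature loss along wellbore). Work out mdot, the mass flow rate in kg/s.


mdot = Q_loss / (cp * dT)
mdot = 3905.5 / (4.4357 * 24.169)
mdot = 36.430 kg/s


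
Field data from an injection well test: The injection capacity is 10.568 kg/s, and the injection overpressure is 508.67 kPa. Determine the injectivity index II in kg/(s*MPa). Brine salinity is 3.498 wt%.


II = mdot * 1000 / dP
II = 10.568 * 1000 / 508.67
II = 20.776 kg/(s*MPa)


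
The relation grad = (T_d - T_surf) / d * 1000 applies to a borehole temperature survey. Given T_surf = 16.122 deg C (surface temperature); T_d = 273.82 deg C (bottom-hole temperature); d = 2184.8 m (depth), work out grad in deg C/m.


grad = (T_d - T_surf) / d * 1000
grad = (273.82 - 16.122) / 2184.8 * 1000
grad = 117.9504 deg C/km
Convert: 117.9504 deg C/km * 0.001 = 0.11795 deg C/m
grad = 0.11795 deg C/m


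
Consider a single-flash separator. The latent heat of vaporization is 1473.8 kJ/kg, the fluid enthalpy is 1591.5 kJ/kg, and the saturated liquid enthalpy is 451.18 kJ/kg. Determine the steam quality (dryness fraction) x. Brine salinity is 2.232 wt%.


x = (h - hf) / hfg
x = (1591.5 - 451.18) / 1473.8
x = 0.77373


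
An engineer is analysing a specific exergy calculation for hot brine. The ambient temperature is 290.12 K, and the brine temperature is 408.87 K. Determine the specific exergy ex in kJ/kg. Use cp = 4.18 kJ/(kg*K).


ex = cp * ((T_b - T_0) - T_0 * ln(T_b/T_0))
ex = 4.18 * ((408.87 - 290.12) - 290.12 * ln(408.87/290.12))
ex = 80.294 kJ/kg


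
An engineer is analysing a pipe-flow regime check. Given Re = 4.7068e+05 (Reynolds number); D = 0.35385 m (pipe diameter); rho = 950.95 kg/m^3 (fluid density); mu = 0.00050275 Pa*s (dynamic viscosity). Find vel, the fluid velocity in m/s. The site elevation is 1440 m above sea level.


vel = Re * mu / (rho * D)
vel = 4.7068e+05 * 0.00050275 / (950.95 * 0.35385)
vel = 0.70324 m/s


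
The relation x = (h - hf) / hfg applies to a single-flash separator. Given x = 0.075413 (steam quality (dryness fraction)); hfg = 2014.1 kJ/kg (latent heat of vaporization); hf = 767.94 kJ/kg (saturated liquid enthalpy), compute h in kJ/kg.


h = hf + x * hfg
h = 767.94 + 0.075413 * 2014.1
h = 919.83 kJ/kg


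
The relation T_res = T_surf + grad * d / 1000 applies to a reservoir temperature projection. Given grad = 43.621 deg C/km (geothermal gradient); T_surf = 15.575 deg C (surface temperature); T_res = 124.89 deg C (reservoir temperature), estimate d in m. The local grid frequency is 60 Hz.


d = (T_res - T_surf) / grad * 1000
d = (124.89 - 15.575) / 43.621 * 1000
d = 2506.0 m


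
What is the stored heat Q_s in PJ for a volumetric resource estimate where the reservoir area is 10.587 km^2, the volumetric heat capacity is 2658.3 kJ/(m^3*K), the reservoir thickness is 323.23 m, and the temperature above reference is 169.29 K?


Step 1: Vr = A*1e6*hr = 10.587*1e6*323.23 = 3.422036e+09 m^3
Step 2: Q_s = Vr*rhoc*dT/1e12 = 3.422036e+09*2658.3*169.29/1e12 = 1540.0 PJ
Q_s = 1540.0 PJ


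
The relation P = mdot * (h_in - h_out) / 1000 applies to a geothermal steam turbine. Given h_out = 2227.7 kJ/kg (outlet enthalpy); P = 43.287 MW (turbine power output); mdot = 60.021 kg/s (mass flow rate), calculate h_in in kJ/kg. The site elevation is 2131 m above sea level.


h_in = h_out + P * 1000 / mdot
h_in = 2227.7 + 43.287 * 1000 / 60.021
h_in = 2948.9 kJ/kg


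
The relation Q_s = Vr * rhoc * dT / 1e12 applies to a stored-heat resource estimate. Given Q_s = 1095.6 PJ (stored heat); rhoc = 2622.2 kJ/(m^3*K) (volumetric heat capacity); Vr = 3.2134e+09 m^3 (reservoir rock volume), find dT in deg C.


dT = Q_s * 1e12 / (Vr * rhoc)
dT = 1095.6 * 1e12 / (3.2134e+09 * 2622.2)
dT = 130.0234 K
Convert (temperature difference, 1 K = 1 deg C): 130.0234 K = 130.0234 deg C
dT = 130.02 deg C


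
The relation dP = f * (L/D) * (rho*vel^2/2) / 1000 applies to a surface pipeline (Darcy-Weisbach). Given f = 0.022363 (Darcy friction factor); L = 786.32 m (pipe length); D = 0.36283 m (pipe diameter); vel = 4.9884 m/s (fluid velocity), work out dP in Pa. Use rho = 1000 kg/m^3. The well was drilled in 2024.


dP = f * (L/D) * (rho*vel^2/2) / 1000
dP = 0.022363 * (786.32/0.36283) * (1000*4.9884^2/2) / 1000
dP = 603.0020 kPa
Convert: 603.0020 kPa * 1000.0 = 6.0300e+05 Pa
dP = 6.0300e+05 Pa


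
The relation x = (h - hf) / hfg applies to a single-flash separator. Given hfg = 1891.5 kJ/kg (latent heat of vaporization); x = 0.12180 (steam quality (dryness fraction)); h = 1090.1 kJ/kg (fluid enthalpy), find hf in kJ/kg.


hf = h - x * hfg
hf = 1090.1 - 0.12180 * 1891.5
hf = 859.72 kJ/kg


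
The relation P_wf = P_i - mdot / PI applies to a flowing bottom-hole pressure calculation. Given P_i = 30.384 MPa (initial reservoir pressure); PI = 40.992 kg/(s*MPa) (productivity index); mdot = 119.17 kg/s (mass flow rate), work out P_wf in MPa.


P_wf = P_i - mdot / PI
P_wf = 30.384 - 119.17 / 40.992
P_wf = 27.477 MPa


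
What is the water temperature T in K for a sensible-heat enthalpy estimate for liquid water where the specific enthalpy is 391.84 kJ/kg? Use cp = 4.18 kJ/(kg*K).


T = h / cp
T = 391.84 / 4.18
T = 93.74163 deg C
Convert to K: 93.74163 + 273.15 = 366.89 K
T = 366.89 K


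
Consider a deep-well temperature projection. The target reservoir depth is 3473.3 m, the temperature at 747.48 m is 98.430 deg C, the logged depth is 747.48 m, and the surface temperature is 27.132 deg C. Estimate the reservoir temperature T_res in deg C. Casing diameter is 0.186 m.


Step 1: grad = (T_d1 - T_surf)/d1 * 1000 = (98.43 - 27.132)/747.48 * 1000 = 95.38449 deg C/km
Step 2: T_res = T_surf + grad*d2/1000 = 27.132 + 95.38449*3473.3/1000 = 358.43 deg C
T_res = 358.43 deg C


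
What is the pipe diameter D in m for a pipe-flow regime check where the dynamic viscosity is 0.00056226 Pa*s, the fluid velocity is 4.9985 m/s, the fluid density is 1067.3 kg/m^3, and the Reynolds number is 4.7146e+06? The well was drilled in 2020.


D = Re * mu / (rho * vel)
D = 4.7146e+06 * 0.00056226 / (1067.3 * 4.9985)
D = 0.49688 m


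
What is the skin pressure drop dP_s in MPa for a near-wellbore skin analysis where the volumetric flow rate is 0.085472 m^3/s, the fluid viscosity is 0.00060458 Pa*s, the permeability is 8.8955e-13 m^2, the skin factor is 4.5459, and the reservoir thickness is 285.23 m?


dP_s = S * q * mu / (2*pi*k*hr) / 1000
dP_s = 4.5459 * 0.085472 * 0.00060458 / (2*pi*8.8955e-13*285.23) / 1000
dP_s = 147.3507 kPa
Convert: 147.3507 kPa * 0.001 = 0.14735 MPa
dP_s = 0.14735 MPa


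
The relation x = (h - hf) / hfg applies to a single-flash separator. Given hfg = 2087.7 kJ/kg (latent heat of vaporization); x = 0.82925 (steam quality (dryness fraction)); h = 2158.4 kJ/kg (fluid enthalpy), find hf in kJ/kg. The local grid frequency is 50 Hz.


hf = h - x * hfg
hf = 2158.4 - 0.82925 * 2087.7
hf = 427.17 kJ/kg


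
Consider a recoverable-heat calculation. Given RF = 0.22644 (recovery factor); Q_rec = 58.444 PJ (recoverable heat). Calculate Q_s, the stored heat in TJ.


Q_s = Q_rec / RF
Q_s = 58.444 / 0.22644
Q_s = 258.0993 PJ
Convert: 258.0993 PJ * 1000.0 = 2.5810e+05 TJ
Q_s = 2.5810e+05 TJ


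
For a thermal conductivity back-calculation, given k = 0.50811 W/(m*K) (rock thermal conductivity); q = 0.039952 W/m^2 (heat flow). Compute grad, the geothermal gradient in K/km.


grad = q / k * 1000
grad = 0.039952 / 0.50811 * 1000
grad = 78.62864 deg C/km
Convert: 78.62864 deg C/km * 1.0 = 78.629 K/km
grad = 78.629 K/km


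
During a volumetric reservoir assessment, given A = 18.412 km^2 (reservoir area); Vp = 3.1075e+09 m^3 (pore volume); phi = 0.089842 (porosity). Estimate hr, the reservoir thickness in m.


hr = Vp / (A * 1e6 * phi)
hr = 3.1075e+09 / (18.412 * 1e6 * 0.089842)
hr = 1878.6 m


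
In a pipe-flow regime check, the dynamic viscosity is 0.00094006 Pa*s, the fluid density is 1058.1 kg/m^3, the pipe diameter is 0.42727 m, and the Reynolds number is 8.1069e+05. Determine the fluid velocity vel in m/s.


vel = Re * mu / (rho * D)
vel = 8.1069e+05 * 0.00094006 / (1058.1 * 0.42727)
vel = 1.6857 m/s


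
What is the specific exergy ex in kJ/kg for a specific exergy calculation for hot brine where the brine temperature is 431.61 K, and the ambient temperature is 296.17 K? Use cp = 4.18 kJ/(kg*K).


ex = cp * ((T_b - T_0) - T_0 * ln(T_b/T_0))
ex = 4.18 * ((431.61 - 296.17) - 296.17 * ln(431.61/296.17))
ex = 99.926 kJ/kg


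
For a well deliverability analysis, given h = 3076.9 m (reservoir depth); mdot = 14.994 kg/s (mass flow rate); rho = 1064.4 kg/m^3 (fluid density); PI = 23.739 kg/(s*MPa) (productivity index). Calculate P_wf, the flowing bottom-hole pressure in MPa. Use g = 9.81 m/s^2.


Step 1: P_i = rho*g*h/1e6 = 1064.4*9.81*3076.9/1e6 = 32.12826 MPa
Step 2: P_wf = P_i - mdot/PI = 32.12826 - 14.994/23.739 = 31.497 MPa
P_wf = 31.497 MPa


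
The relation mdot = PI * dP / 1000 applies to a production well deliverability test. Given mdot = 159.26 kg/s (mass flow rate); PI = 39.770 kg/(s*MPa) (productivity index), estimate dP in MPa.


dP = mdot * 1000 / PI
dP = 159.26 * 1000 / 39.770
dP = 4004.526 kPa
Convert: 4004.526 kPa * 0.001 = 4.0045 MPa
dP = 4.0045 MPa


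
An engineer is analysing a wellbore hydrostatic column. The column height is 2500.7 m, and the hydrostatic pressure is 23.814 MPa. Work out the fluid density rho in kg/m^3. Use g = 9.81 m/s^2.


rho = P * 1e6 / (g * h)
rho = 23.814 * 1e6 / (9.81 * 2500.7)
rho = 970.74 kg/m^3


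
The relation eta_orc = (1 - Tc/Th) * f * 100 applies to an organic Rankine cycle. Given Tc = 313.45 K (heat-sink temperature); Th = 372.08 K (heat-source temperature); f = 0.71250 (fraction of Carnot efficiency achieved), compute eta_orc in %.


eta_orc = (1 - Tc/Th) * f * 100
eta_orc = (1 - 313.45/372.08) * 0.71250 * 100
eta_orc = 11.227 %


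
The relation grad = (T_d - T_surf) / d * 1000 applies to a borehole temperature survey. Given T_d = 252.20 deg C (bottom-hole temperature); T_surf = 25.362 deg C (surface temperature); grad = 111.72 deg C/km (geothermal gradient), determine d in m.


d = (T_d - T_surf) / grad * 1000
d = (252.20 - 25.362) / 111.72 * 1000
d = 2030.4 m


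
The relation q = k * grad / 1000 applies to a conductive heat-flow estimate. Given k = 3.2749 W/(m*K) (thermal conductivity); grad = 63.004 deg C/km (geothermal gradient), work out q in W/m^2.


q = k * grad / 1000
q = 3.2749 * 63.004 / 1000
q = 0.20633 W/m^2


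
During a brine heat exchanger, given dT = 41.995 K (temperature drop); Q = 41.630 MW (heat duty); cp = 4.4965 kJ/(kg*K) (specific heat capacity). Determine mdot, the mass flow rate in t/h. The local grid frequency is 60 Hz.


mdot = Q * 1000 / (cp * dT)
mdot = 41.630 * 1000 / (4.4965 * 41.995)
mdot = 220.4622 kg/s
Convert: 220.4622 kg/s * 3.6 = 793.66 t/h
mdot = 793.66 t/h


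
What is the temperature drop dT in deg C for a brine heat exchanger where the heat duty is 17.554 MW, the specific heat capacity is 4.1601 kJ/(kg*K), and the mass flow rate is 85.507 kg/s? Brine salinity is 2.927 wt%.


dT = Q * 1000 / (mdot * cp)
dT = 17.554 * 1000 / (85.507 * 4.1601)
dT = 49.34812 K
Convert (temperature difference, 1 K = 1 deg C): 49.34812 K = 49.34812 deg C
dT = 49.348 deg C


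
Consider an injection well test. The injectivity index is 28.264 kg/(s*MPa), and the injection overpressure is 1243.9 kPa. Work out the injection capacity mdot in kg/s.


mdot = II * dP / 1000
mdot = 28.264 * 1243.9 / 1000
mdot = 35.158 kg/s


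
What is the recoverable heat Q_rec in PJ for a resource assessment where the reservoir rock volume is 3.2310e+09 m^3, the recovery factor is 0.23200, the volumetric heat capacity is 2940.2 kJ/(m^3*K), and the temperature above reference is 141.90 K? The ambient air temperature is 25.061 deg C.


Step 1: Q_s = Vr*rhoc*dT/1e12 = 3.2310e+09*2940.2*141.9/1e12 = 1348.020 PJ
Step 2: Q_rec = Q_s * RF = 1348.020 * 0.232 = 312.74 PJ
Q_rec = 312.74 PJ


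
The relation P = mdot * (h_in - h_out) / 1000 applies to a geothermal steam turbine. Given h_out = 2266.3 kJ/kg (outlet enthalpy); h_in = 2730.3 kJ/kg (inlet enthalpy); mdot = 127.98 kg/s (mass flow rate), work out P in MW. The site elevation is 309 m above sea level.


P = mdot * (h_in - h_out) / 1000
P = 127.98 * (2730.3 - 2266.3) / 1000
P = 59.383 MW


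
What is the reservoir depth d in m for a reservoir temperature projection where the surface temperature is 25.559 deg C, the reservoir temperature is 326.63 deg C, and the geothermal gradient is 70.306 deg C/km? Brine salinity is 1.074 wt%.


d = (T_res - T_surf) / grad * 1000
d = (326.63 - 25.559) / 70.306 * 1000
d = 4282.3 m


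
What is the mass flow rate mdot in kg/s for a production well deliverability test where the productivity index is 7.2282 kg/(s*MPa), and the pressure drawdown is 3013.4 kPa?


mdot = PI * dP / 1000
mdot = 7.2282 * 3013.4 / 1000
mdot = 21.781 kg/s


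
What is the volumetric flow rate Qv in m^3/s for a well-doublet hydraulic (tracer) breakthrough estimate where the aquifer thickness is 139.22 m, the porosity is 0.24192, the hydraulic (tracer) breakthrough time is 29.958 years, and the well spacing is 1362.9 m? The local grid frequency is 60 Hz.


Qv = pi*hr*phi*L^2 / (3*t_bt*365.25*86400)
Qv = pi*139.22*0.24192*1362.9^2 / (3*29.958*365.25*86400)
Qv = 0.069297 m^3/s


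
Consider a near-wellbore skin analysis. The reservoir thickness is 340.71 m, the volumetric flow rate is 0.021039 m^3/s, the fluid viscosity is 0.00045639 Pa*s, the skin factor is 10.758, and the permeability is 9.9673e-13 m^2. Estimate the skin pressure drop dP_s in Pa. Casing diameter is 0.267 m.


dP_s = S * q * mu / (2*pi*k*hr) / 1000
dP_s = 10.758 * 0.021039 * 0.00045639 / (2*pi*9.9673e-13*340.71) / 1000
dP_s = 48.41172 kPa
Convert: 48.41172 kPa * 1000.0 = 48412 Pa
dP_s = 48412 Pa


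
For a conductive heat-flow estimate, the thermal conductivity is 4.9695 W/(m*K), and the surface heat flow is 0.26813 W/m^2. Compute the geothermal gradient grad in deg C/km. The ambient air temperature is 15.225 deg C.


grad = q * 1000 / k
grad = 0.26813 * 1000 / 4.9695
grad = 53.955 deg C/km


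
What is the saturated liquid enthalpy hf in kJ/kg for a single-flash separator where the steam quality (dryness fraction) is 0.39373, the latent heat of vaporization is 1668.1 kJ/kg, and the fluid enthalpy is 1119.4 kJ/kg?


hf = h - x * hfg
hf = 1119.4 - 0.39373 * 1668.1
hf = 462.62 kJ/kg


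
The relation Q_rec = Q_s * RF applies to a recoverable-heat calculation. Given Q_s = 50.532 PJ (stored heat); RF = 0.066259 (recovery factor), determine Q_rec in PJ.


Q_rec = Q_s * RF
Q_rec = 50.532 * 0.066259
Q_rec = 3.3482 PJ


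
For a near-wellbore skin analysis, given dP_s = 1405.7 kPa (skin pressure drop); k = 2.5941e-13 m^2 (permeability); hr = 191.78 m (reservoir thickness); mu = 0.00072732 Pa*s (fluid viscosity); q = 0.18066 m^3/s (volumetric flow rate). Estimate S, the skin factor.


S = dP_s * 1000 * 2*pi*k*hr / (q*mu)
S = 1405.7 * 1000 * 2*pi*2.5941e-13*191.78 / (0.18066*0.00072732)
S = 3.3441


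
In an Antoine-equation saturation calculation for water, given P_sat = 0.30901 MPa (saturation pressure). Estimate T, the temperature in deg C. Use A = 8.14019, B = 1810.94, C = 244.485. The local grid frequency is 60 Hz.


T = B / (A - log10(P_sat * 760 / 0.101325)) - C
T = 1810.94 / (8.14019 - log10(0.30901 * 760 / 0.101325)) - 244.485
T = 134.76 deg C


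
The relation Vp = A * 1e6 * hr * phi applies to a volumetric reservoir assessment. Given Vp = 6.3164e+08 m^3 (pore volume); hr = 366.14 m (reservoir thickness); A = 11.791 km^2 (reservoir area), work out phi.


phi = Vp / (A * 1e6 * hr)
phi = 6.3164e+08 / (11.791 * 1e6 * 366.14)
phi = 0.14631


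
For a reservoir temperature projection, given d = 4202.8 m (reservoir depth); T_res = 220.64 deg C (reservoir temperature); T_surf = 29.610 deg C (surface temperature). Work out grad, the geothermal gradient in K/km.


grad = (T_res - T_surf) / d * 1000
grad = (220.64 - 29.610) / 4202.8 * 1000
grad = 45.45303 deg C/km
Convert: 45.45303 deg C/km * 1.0 = 45.453 K/km
grad = 45.453 K/km


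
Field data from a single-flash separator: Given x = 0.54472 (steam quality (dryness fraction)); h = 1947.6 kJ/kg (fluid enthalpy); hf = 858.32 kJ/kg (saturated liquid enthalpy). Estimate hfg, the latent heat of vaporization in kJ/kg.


hfg = (h - hf) / x
hfg = (1947.6 - 858.32) / 0.54472
hfg = 1999.7 kJ/kg


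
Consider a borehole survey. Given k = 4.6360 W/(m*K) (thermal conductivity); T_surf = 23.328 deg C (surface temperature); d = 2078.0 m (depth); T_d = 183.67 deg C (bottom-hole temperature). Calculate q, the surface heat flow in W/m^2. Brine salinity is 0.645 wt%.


Step 1: grad = (T_d - T_surf)/d * 1000 = (183.67 - 23.328)/2078.0 * 1000 = 77.16169 deg C/km
Step 2: q = k * grad / 1000 = 4.636 * 77.16169 / 1000 = 0.35772 W/m^2
q = 0.35772 W/m^2


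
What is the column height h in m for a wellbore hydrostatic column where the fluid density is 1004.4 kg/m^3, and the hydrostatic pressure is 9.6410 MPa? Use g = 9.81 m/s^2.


h = P * 1e6 / (g * rho)
h = 9.6410 * 1e6 / (9.81 * 1004.4)
h = 978.47 m


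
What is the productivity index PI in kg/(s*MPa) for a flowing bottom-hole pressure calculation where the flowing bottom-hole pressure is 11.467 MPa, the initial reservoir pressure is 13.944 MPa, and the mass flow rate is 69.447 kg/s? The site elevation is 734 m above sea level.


PI = mdot / (P_i - P_wf)
PI = 69.447 / (13.944 - 11.467)
PI = 28.037 kg/(s*MPa)


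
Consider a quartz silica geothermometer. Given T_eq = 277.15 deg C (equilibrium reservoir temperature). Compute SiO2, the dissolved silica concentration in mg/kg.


SiO2 = 10^(5.19 - 1309/(T_eq + 273.15))
SiO2 = 10^(5.19 - 1309/(277.15 + 273.15))
SiO2 = 647.59 mg/kg
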